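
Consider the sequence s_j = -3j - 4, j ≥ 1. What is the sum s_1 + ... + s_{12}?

Over j = 1..12: Σj = 78.
Total = (-3)·78 + (-4)·12 = -282.

-282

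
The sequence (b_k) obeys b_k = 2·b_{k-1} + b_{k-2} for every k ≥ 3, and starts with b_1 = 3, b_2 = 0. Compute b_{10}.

Compute successive terms:
b_3 = 3, b_4 = 6, b_5 = 15, b_6 = 36, b_7 = 87, b_8 = 210, b_9 = 507, b_{10} = 1224.

1224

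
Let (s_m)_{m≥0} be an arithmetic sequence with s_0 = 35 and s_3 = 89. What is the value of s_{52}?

971

Common difference d = (89 - 35) / (3 - 0) = 18.
s_m = 35 + (m - 0)·18.
s_{52} = 35 + 52·18 = 971.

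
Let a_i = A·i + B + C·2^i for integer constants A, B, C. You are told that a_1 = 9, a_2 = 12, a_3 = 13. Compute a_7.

-87

Plug in i = 1, 2, 3: A + B + 2C = 9; 2A + B + 4C = 12; 3A + B + 8C = 13.
Subtracting the first from the second: A + 2C = 3.
Subtracting the second from the third: A + 4C = 1.
Solving: C = -1, A = 5, then B = 6.
So a_i = 5·i + 6 + (-1)·2^i; at i=7 this is -87.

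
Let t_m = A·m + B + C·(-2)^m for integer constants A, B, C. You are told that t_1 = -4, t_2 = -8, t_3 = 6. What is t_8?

The three given values yield: A + B - 2C = -4; 2A + B + 4C = -8; 3A + B - 8C = 6.
Subtracting the first from the second: A + 6C = -4.
Subtracting the second from the third: A - 12C = 14.
Solving: C = -1, A = 2, then B = -8.
Hence t_8 = 2·8 + (-8) + (-1)·256 = -248.

-248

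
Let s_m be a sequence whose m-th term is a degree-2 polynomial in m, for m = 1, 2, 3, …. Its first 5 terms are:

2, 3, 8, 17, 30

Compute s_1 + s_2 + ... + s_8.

1st diffs: 1, 5, 9, 13.
2nd diffs: 4, 4, 4 (constant).
Newton forward-difference form: s_m = 2 + 1·C(m-1,1) + 4·C(m-1,2).
Continuing: 47, 68, 93.
Summing m = 1..8 (8 terms) gives 268.

268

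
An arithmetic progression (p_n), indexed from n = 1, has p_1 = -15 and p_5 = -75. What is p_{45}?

-675

Common difference d = (-75 - (-15)) / (5 - 1) = -15.
p_n = -15 + (n - 1)·(-15).
p_{45} = -15 + 44·(-15) = -675.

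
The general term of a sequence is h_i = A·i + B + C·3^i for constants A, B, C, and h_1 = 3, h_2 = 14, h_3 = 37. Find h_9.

19723

Write the equations: A + B + 3C = 3; 2A + B + 9C = 14; 3A + B + 27C = 37.
Subtracting the first from the second: A + 6C = 11.
Subtracting the second from the third: A + 18C = 23.
Solving: C = 1, A = 5, then B = -5.
Therefore h_9 = 45 + (-5) + 1·19683 = 19723.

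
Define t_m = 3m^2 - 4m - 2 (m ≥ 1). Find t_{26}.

1922

t_{26} = 3·26^2 - 4·26 - 2 = 1922.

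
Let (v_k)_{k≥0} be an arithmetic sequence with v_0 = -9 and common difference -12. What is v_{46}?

-561

v_k = -9 + (k - 0)·(-12).
v_{46} = -9 + 46·(-12) = -561.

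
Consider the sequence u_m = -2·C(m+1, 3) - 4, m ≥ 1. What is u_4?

C(5, 3) = 10, so u_4 = -24.

-24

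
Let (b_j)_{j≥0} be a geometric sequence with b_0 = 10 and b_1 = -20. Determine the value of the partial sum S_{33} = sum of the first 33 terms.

Common ratio r = -2.
b_j = 10·(-2)^(j-0).
S = 10·((-2)^33 - 1)/(-2 - 1) = 10·(-8589934592 - 1)/(-3) = 28633115310.

28633115310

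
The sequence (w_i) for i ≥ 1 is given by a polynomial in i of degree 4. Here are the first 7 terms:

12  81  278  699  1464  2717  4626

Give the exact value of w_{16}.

1st diffs: 69, 197, 421, 765, 1253, 1909.
2nd diffs: 128, 224, 344, 488, 656.
3rd diffs: 96, 120, 144, 168.
4th diffs: 24, 24, 24 (constant).
Newton forward-difference form: w_i = 12 + 69·C(i-1,1) + 128·C(i-1,2) + 96·C(i-1,3) + 24·C(i-1,4).
At i = 16: i-1 = 15, so w_{16} = 12 + 1035 + 13440 + 43680 + 32760 = 90927.

90927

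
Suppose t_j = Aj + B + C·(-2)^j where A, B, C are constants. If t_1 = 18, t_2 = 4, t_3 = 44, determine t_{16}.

At j = 1, 2, 3: A + B - 2C = 18; 2A + B + 4C = 4; 3A + B - 8C = 44.
Subtracting the first from the second: A + 6C = -14.
Subtracting the second from the third: A - 12C = 40.
Solving: C = -3, A = 4, then B = 8.
Hence t_{16} = 4·16 + 8 + (-3)·65536 = -196536.

-196536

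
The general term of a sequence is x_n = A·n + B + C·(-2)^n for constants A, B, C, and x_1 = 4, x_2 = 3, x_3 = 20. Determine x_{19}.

At n = 1, 2, 3: A + B - 2C = 4; 2A + B + 4C = 3; 3A + B - 8C = 20.
Subtracting the first from the second: A + 6C = -1.
Subtracting the second from the third: A - 12C = 17.
Solving: C = -1, A = 5, then B = -3.
Therefore x_{19} = 95 + (-3) + (-1)·(-524288) = 524380.

524380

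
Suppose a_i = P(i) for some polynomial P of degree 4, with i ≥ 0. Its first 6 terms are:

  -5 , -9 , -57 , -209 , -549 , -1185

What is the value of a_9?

1st diffs: -4, -48, -152, -340, -636.
2nd diffs: -44, -104, -188, -296.
3rd diffs: -60, -84, -108.
4th diffs: -24, -24 (constant).
So a_i = -i^4 - 4i^3 - 3i^2 + 4i - 5.
Evaluating at i = 9 gives a_9 = -9689.

-9689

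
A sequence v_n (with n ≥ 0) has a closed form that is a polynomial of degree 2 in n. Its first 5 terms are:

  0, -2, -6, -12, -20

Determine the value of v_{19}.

-380

1st diffs: -2, -4, -6, -8.
2nd diffs: -2, -2, -2 (constant).
So v_n = -n^2 - n.
Evaluating at n = 19 gives v_{19} = -380.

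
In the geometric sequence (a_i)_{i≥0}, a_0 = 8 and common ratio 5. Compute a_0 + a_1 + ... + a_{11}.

a_i = 8·5^(i-0).
S = 8·(5^12 - 1)/(5 - 1) = 8·(244140625 - 1)/(4) = 488281248.

488281248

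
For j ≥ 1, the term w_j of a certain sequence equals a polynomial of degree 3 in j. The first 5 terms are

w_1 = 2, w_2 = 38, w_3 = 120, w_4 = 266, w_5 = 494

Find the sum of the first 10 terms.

10940

1st diffs: 36, 82, 146, 228.
2nd diffs: 46, 64, 82.
3rd diffs: 18, 18 (constant).
So w_j = 3j^3 + 5j^2 - 6.
Continuing: …, 822, 1268, 1850, 2586, …, w_{10} = 3494.
Summing j = 1..10 (10 terms) gives 10940.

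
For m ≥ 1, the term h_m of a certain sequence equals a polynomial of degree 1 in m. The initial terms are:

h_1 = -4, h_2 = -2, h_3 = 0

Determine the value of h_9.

12

1st diffs: 2, 2 (constant).
So h_m = 2m - 6.
Evaluating at m = 9 gives h_9 = 12.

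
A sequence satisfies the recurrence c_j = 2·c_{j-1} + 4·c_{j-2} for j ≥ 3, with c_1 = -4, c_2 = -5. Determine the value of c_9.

-26752

Applying the relation repeatedly:
c_3 = -26; c_4 = -72; c_5 = -248; c_6 = -784; c_7 = -2560; c_8 = -8256; c_9 = -26752.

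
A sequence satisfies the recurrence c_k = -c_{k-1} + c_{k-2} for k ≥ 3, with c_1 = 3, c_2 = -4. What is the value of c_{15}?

Compute successive terms:
c_3 = 7  c_4 = -11  c_5 = 18  …  c_{12} = -521  c_{13} = 843  c_{14} = -1364  c_{15} = 2207.

2207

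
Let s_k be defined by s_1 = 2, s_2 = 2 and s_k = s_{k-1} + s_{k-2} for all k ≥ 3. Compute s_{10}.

Compute successive terms:
s_3 = 4, s_4 = 6, s_5 = 10, s_6 = 16, s_7 = 26, s_8 = 42, s_9 = 68, s_{10} = 110.

110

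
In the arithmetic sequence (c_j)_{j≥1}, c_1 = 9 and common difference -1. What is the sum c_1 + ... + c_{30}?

-165

c_j = 9 + (j - 1)·(-1).
c_{30} = -20; S = 30·(9 + (-20))/2 = -165.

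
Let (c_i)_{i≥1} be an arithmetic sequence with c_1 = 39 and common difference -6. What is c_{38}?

-183

c_i = 39 + (i - 1)·(-6).
c_{38} = 39 + 37·(-6) = -183.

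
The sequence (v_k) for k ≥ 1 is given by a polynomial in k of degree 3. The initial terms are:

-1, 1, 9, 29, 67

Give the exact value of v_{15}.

1st diffs: 2, 8, 20, 38.
2nd diffs: 6, 12, 18.
3rd diffs: 6, 6 (constant).
So v_k = k^3 - 3k^2 + 4k - 3.
Evaluating at k = 15 gives v_{15} = 2757.

2757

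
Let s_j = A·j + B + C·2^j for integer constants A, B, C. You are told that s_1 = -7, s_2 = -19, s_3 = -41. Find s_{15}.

Write the equations: A + B + 2C = -7; 2A + B + 4C = -19; 3A + B + 8C = -41.
Subtracting the first from the second: A + 2C = -12.
Subtracting the second from the third: A + 4C = -22.
Solving: C = -5, A = -2, then B = 5.
Therefore s_{15} = -30 + 5 + (-5)·32768 = -163865.

-163865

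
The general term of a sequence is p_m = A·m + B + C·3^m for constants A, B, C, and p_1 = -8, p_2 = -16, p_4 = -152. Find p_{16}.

-86093384

Write the equations: A + B + 3C = -8; 2A + B + 9C = -16; 4A + B + 81C = -152.
Subtracting the first from the second: A + 6C = -8.
Subtracting the second from the third: 2A + 72C = -136.
Solving: C = -2, A = 4, then B = -6.
Therefore p_{16} = 64 + (-6) + (-2)·43046721 = -86093384.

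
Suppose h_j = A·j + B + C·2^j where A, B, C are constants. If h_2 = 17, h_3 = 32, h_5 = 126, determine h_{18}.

Plug in j = 2, 3, 5: 2A + B + 4C = 17; 3A + B + 8C = 32; 5A + B + 32C = 126.
Subtracting the first from the second: A + 4C = 15.
Subtracting the second from the third: 2A + 24C = 94.
Solving: C = 4, A = -1, then B = 3.
Hence h_{18} = -1·18 + 3 + 4·262144 = 1048561.

1048561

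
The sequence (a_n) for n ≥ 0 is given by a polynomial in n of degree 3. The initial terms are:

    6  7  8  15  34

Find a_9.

1st diffs: 1, 1, 7, 19.
2nd diffs: 0, 6, 12.
3rd diffs: 6, 6 (constant).
So a_n = n^3 - 3n^2 + 3n + 6.
Evaluating at n = 9 gives a_9 = 519.

519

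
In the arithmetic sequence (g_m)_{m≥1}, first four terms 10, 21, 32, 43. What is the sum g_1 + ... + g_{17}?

Common difference d = 11.
g_m = 10 + (m - 1)·11.
g_{17} = 186; S = 17·(10 + 186)/2 = 1666.

1666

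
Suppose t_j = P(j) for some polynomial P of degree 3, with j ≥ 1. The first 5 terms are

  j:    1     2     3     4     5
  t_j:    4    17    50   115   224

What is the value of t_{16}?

1st diffs: 13, 33, 65, 109.
2nd diffs: 20, 32, 44.
3rd diffs: 12, 12 (constant).
Newton forward-difference form: t_j = 4 + 13·C(j-1,1) + 20·C(j-1,2) + 12·C(j-1,3).
At j = 16: j-1 = 15, so t_{16} = 4 + 195 + 2100 + 5460 = 7759.

7759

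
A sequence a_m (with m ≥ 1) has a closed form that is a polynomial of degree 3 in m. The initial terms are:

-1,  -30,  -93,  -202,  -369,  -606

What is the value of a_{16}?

-9466

1st diffs: -29, -63, -109, -167, -237.
2nd diffs: -34, -46, -58, -70.
3rd diffs: -12, -12, -12 (constant).
Newton forward-difference form: a_m = -1 + (-29)·C(m-1,1) + (-34)·C(m-1,2) + (-12)·C(m-1,3).
At m = 16: m-1 = 15, so a_{16} = -1 - 435 - 3570 - 5460 = -9466.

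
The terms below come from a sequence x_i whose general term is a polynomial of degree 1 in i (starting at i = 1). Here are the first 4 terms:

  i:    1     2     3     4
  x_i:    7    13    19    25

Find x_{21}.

1st diffs: 6, 6, 6 (constant).
So x_i = 6i + 1.
Evaluating at i = 21 gives x_{21} = 127.

127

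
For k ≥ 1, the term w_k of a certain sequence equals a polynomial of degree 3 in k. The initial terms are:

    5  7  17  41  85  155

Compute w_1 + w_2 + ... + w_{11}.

1st diffs: 2, 10, 24, 44, 70.
2nd diffs: 8, 14, 20, 26.
3rd diffs: 6, 6, 6 (constant).
Newton forward-difference form: w_k = 5 + 2·C(k-1,1) + 8·C(k-1,2) + 6·C(k-1,3).
Continuing: …, 257, 397, 581, 815, …, w_{11} = 1105.
Summing k = 1..11 (11 terms) gives 3465.

3465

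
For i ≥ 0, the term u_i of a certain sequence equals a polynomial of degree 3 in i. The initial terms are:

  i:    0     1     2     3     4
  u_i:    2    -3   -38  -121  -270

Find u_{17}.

1st diffs: -5, -35, -83, -149.
2nd diffs: -30, -48, -66.
3rd diffs: -18, -18 (constant).
Newton forward-difference form: u_i = 2 + (-5)·C(i,1) + (-30)·C(i,2) + (-18)·C(i,3).
At i = 17: i = 17, so u_{17} = 2 - 85 - 4080 - 12240 = -16403.

-16403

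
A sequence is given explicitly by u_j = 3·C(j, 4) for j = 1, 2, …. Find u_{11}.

990

C(11, 4) = 330, so u_{11} = 990.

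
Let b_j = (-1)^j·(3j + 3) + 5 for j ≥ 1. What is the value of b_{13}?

-37

(-1)^13 = -1; 3j + 3 at j=13 is 42; so b_{13} = -37.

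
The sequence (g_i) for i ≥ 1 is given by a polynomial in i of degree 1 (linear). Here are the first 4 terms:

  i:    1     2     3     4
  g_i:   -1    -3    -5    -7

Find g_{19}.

1st diffs: -2, -2, -2 (constant).
So g_i = -2i + 1.
Evaluating at i = 19 gives g_{19} = -37.

-37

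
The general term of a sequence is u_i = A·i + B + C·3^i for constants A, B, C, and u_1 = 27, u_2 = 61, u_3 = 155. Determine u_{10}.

295293

At i = 1, 2, 3: A + B + 3C = 27; 2A + B + 9C = 61; 3A + B + 27C = 155.
Subtracting the first from the second: A + 6C = 34.
Subtracting the second from the third: A + 18C = 94.
Solving: C = 5, A = 4, then B = 8.
Therefore u_{10} = 40 + 8 + 5·59049 = 295293.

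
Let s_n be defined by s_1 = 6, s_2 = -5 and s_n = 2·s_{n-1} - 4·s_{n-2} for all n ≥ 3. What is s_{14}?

s_3 = -34;  s_4 = -48;  s_5 = 40;  …;  s_{11} = 2560;  s_{12} = 17408;  s_{13} = 24576;  s_{14} = -20480.

-20480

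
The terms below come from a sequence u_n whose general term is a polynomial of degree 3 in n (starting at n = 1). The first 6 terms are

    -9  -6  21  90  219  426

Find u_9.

1st diffs: 3, 27, 69, 129, 207.
2nd diffs: 24, 42, 60, 78.
3rd diffs: 18, 18, 18 (constant).
Newton forward-difference form: u_n = -9 + 3·C(n-1,1) + 24·C(n-1,2) + 18·C(n-1,3).
At n = 9: n-1 = 8, so u_9 = -9 + 24 + 672 + 1008 = 1695.

1695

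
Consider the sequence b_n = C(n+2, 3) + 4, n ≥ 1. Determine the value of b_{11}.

C(13, 3) = 286, so b_{11} = 290.

290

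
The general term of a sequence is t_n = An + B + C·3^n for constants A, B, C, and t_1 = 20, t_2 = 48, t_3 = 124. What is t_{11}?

708636

The three given values yield: A + B + 3C = 20; 2A + B + 9C = 48; 3A + B + 27C = 124.
Subtracting the first from the second: A + 6C = 28.
Subtracting the second from the third: A + 18C = 76.
Solving: C = 4, A = 4, then B = 4.
So t_n = 4·n + 4 + 4·3^n; at n=11 this is 708636.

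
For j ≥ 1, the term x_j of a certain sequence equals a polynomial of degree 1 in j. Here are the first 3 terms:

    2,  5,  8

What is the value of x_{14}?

1st diffs: 3, 3 (constant).
So x_j = 3j - 1.
Evaluating at j = 14 gives x_{14} = 41.

41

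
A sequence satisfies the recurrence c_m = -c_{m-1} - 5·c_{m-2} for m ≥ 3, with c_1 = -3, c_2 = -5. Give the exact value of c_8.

Compute successive terms:
c_3 = 20, c_4 = 5, c_5 = -105, c_6 = 80, c_7 = 445, c_8 = -845.

-845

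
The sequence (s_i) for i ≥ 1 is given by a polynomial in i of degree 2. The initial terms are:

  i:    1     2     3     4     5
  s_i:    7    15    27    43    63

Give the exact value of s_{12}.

315

1st diffs: 8, 12, 16, 20.
2nd diffs: 4, 4, 4 (constant).
So s_i = 2i^2 + 2i + 3.
Evaluating at i = 12 gives s_{12} = 315.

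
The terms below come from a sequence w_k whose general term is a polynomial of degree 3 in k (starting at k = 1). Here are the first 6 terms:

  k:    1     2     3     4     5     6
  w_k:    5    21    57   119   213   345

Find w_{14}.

3489

1st diffs: 16, 36, 62, 94, 132.
2nd diffs: 20, 26, 32, 38.
3rd diffs: 6, 6, 6 (constant).
Newton forward-difference form: w_k = 5 + 16·C(k-1,1) + 20·C(k-1,2) + 6·C(k-1,3).
At k = 14: k-1 = 13, so w_{14} = 5 + 208 + 1560 + 1716 = 3489.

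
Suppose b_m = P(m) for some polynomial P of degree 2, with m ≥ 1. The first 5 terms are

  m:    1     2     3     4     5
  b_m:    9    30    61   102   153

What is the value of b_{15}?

1213

1st diffs: 21, 31, 41, 51.
2nd diffs: 10, 10, 10 (constant).
Newton forward-difference form: b_m = 9 + 21·C(m-1,1) + 10·C(m-1,2).
At m = 15: m-1 = 14, so b_{15} = 9 + 294 + 910 = 1213.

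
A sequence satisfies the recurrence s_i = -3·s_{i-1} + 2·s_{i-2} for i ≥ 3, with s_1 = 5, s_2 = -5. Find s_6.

-1085

s_3 = 25; s_4 = -85; s_5 = 305; s_6 = -1085.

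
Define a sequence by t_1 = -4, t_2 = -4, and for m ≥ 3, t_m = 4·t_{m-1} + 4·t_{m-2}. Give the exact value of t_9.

-381952

Applying the relation repeatedly:
t_3 = -32;  t_4 = -144;  t_5 = -704;  t_6 = -3392;  t_7 = -16384;  t_8 = -79104;  t_9 = -381952.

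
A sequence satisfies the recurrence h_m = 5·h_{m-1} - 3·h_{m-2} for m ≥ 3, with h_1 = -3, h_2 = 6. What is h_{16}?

7199414313

Step forward from the initial values:
h_3 = 39; h_4 = 177; h_5 = 768; …; h_{13} = 90375573; h_{14} = 388865814; h_{15} = 1673202351; h_{16} = 7199414313.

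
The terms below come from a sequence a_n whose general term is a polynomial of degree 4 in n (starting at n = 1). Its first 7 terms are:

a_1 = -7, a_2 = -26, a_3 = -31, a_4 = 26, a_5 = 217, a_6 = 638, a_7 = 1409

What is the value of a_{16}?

1st diffs: -19, -5, 57, 191, 421, 771.
2nd diffs: 14, 62, 134, 230, 350.
3rd diffs: 48, 72, 96, 120.
4th diffs: 24, 24, 24 (constant).
Newton forward-difference form: a_n = -7 + (-19)·C(n-1,1) + 14·C(n-1,2) + 48·C(n-1,3) + 24·C(n-1,4).
At n = 16: n-1 = 15, so a_{16} = -7 - 285 + 1470 + 21840 + 32760 = 55778.

55778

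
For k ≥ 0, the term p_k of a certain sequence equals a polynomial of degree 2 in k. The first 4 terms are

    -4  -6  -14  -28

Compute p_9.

1st diffs: -2, -8, -14.
2nd diffs: -6, -6 (constant).
Newton forward-difference form: p_k = -4 + (-2)·C(k,1) + (-6)·C(k,2).
At k = 9: k = 9, so p_9 = -4 - 18 - 216 = -238.

-238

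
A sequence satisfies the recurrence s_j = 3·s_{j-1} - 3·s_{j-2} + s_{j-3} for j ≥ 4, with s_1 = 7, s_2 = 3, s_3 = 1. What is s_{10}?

Compute successive terms:
s_4 = 1;  s_5 = 3;  s_6 = 7;  s_7 = 13;  s_8 = 21;  s_9 = 31;  s_{10} = 43.

43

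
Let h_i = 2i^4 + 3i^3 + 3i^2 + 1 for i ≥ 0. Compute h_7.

h_7 = 2·7^4 + 3·7^3 + 3·7^2 + 1 = 5979.

5979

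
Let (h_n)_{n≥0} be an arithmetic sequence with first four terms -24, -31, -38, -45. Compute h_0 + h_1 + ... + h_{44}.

-8010

Common difference d = -7.
h_n = -24 + (n - 0)·(-7).
h_{44} = -332; S = 45·(-24 + (-332))/2 = -8010.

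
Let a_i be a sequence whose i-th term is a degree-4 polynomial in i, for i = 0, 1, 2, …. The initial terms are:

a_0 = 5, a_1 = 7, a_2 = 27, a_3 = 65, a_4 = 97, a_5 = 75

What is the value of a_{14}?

-22353

1st diffs: 2, 20, 38, 32, -22.
2nd diffs: 18, 18, -6, -54.
3rd diffs: 0, -24, -48.
4th diffs: -24, -24 (constant).
So a_i = -i^4 + 6i^3 - 2i^2 - i + 5.
Evaluating at i = 14 gives a_{14} = -22353.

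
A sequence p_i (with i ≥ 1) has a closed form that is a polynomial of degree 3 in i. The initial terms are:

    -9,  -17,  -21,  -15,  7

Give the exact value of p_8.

229

1st diffs: -8, -4, 6, 22.
2nd diffs: 4, 10, 16.
3rd diffs: 6, 6 (constant).
So p_i = i^3 - 4i^2 - 3i - 3.
Evaluating at i = 8 gives p_8 = 229.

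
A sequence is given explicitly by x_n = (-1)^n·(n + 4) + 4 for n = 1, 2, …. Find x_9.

(-1)^9 = -1; n + 4 at n=9 is 13; so x_9 = -9.

-9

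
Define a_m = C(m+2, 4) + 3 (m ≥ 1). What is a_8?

C(10, 4) = 210, so a_8 = 213.

213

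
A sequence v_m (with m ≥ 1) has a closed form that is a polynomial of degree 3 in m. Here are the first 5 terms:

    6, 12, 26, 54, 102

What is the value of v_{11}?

1st diffs: 6, 14, 28, 48.
2nd diffs: 8, 14, 20.
3rd diffs: 6, 6 (constant).
Newton forward-difference form: v_m = 6 + 6·C(m-1,1) + 8·C(m-1,2) + 6·C(m-1,3).
At m = 11: m-1 = 10, so v_{11} = 6 + 60 + 360 + 720 = 1146.

1146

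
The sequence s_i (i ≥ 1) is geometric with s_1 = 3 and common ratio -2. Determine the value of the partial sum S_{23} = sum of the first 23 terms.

s_i = 3·(-2)^(i-1).
S = 3·((-2)^23 - 1)/(-2 - 1) = 3·(-8388608 - 1)/(-3) = 8388609.

8388609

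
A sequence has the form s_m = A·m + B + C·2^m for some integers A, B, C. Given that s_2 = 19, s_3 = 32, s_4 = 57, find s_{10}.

Write the equations: 2A + B + 4C = 19; 3A + B + 8C = 32; 4A + B + 16C = 57.
Subtracting the first from the second: A + 4C = 13.
Subtracting the second from the third: A + 8C = 25.
Solving: C = 3, A = 1, then B = 5.
Therefore s_{10} = 10 + 5 + 3·1024 = 3087.

3087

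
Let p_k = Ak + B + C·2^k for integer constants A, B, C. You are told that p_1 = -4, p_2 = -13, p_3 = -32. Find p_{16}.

-327659

Write the equations: A + B + 2C = -4; 2A + B + 4C = -13; 3A + B + 8C = -32.
Subtracting the first from the second: A + 2C = -9.
Subtracting the second from the third: A + 4C = -19.
Solving: C = -5, A = 1, then B = 5.
Therefore p_{16} = 16 + 5 + (-5)·65536 = -327659.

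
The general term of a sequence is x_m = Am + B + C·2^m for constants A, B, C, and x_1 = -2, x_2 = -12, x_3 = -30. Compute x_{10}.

At m = 1, 2, 3: A + B + 2C = -2; 2A + B + 4C = -12; 3A + B + 8C = -30.
Subtracting the first from the second: A + 2C = -10.
Subtracting the second from the third: A + 4C = -18.
Solving: C = -4, A = -2, then B = 8.
Therefore x_{10} = -20 + 8 + (-4)·1024 = -4108.

-4108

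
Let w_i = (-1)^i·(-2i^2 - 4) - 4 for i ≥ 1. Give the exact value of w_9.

(-1)^9 = -1; -2i^2 - 4 at i=9 is -166; so w_9 = 162.

162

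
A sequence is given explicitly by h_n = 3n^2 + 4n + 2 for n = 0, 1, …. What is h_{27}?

h_{27} = 3·27^2 + 4·27 + 2 = 2297.

2297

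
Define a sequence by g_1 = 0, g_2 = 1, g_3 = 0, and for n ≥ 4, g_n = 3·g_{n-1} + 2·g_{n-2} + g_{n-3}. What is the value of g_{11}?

g_4 = 2, g_5 = 7, g_6 = 25, g_7 = 91, g_8 = 330, g_9 = 1197, g_{10} = 4342, g_{11} = 15750.

15750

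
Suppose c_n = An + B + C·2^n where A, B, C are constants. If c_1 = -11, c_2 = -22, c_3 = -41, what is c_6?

At n = 1, 2, 3: A + B + 2C = -11; 2A + B + 4C = -22; 3A + B + 8C = -41.
Subtracting the first from the second: A + 2C = -11.
Subtracting the second from the third: A + 4C = -19.
Solving: C = -4, A = -3, then B = 0.
Therefore c_6 = -18 + 0 + (-4)·64 = -274.

-274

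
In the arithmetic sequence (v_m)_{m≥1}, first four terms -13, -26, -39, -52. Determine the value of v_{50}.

Common difference d = -13.
v_m = -13 + (m - 1)·(-13).
v_{50} = -13 + 49·(-13) = -650.

-650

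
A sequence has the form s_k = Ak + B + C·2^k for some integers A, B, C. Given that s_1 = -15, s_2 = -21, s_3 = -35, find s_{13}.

-32751

At k = 1, 2, 3: A + B + 2C = -15; 2A + B + 4C = -21; 3A + B + 8C = -35.
Subtracting the first from the second: A + 2C = -6.
Subtracting the second from the third: A + 4C = -14.
Solving: C = -4, A = 2, then B = -9.
Therefore s_{13} = 26 + (-9) + (-4)·8192 = -32751.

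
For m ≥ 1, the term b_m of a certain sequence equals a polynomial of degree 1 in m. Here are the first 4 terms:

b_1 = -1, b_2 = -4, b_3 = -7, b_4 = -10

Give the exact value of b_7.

1st diffs: -3, -3, -3 (constant).
So b_m = -3m + 2.
Evaluating at m = 7 gives b_7 = -19.

-19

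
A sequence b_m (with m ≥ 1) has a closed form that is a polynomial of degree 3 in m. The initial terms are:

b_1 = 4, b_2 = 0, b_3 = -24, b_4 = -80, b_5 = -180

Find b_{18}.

1st diffs: -4, -24, -56, -100.
2nd diffs: -20, -32, -44.
3rd diffs: -12, -12 (constant).
Newton forward-difference form: b_m = 4 + (-4)·C(m-1,1) + (-20)·C(m-1,2) + (-12)·C(m-1,3).
At m = 18: m-1 = 17, so b_{18} = 4 - 68 - 2720 - 8160 = -10944.

-10944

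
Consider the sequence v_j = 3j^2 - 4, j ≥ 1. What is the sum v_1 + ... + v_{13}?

2405

Over j = 1..13: Σj = 91, Σj² = 819.
Total = (3)·819 + (-4)·13 = 2405.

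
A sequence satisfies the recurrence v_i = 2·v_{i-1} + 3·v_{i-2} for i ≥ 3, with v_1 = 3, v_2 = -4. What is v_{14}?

Compute successive terms:
v_3 = 1;  v_4 = -10;  v_5 = -17;  …;  v_{11} = -14759;  v_{12} = -44290;  v_{13} = -132857;  v_{14} = -398584.
(Characteristic roots are 3 and -1.)

-398584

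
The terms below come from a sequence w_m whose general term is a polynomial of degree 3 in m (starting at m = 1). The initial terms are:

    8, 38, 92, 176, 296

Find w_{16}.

5708

1st diffs: 30, 54, 84, 120.
2nd diffs: 24, 30, 36.
3rd diffs: 6, 6 (constant).
So w_m = m^3 + 6m^2 + 5m - 4.
Evaluating at m = 16 gives w_{16} = 5708.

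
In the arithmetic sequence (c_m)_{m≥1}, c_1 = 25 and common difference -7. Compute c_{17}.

-87

c_m = 25 + (m - 1)·(-7).
c_{17} = 25 + 16·(-7) = -87.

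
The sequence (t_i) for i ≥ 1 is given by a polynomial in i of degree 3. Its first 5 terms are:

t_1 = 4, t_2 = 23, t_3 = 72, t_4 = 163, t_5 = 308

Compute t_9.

1st diffs: 19, 49, 91, 145.
2nd diffs: 30, 42, 54.
3rd diffs: 12, 12 (constant).
Newton forward-difference form: t_i = 4 + 19·C(i-1,1) + 30·C(i-1,2) + 12·C(i-1,3).
At i = 9: i-1 = 8, so t_9 = 4 + 152 + 840 + 672 = 1668.

1668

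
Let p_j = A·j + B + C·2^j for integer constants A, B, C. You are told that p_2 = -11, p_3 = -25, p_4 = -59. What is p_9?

The three given values yield: 2A + B + 4C = -11; 3A + B + 8C = -25; 4A + B + 16C = -59.
Subtracting the first from the second: A + 4C = -14.
Subtracting the second from the third: A + 8C = -34.
Solving: C = -5, A = 6, then B = -3.
Therefore p_9 = 54 + (-3) + (-5)·512 = -2509.

-2509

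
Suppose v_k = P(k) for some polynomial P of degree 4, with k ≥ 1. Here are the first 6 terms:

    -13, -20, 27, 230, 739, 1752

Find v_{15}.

89979

1st diffs: -7, 47, 203, 509, 1013.
2nd diffs: 54, 156, 306, 504.
3rd diffs: 102, 150, 198.
4th diffs: 48, 48 (constant).
Newton forward-difference form: v_k = -13 + (-7)·C(k-1,1) + 54·C(k-1,2) + 102·C(k-1,3) + 48·C(k-1,4).
At k = 15: k-1 = 14, so v_{15} = -13 - 98 + 4914 + 37128 + 48048 = 89979.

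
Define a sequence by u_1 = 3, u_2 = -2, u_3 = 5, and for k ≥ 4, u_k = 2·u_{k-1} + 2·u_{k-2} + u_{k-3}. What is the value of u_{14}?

Iterate the recurrence:
u_4 = 9, u_5 = 26, u_6 = 75, …, u_{11} = 13570, u_{12} = 38419, u_{13} = 108771, u_{14} = 307950.

307950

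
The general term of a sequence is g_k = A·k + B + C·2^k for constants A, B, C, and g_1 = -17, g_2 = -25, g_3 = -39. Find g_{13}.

Write the equations: A + B + 2C = -17; 2A + B + 4C = -25; 3A + B + 8C = -39.
Subtracting the first from the second: A + 2C = -8.
Subtracting the second from the third: A + 4C = -14.
Solving: C = -3, A = -2, then B = -9.
Hence g_{13} = -2·13 + (-9) + (-3)·8192 = -24611.

-24611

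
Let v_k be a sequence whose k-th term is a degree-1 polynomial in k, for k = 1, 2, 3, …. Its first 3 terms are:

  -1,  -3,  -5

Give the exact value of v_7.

1st diffs: -2, -2 (constant).
So v_k = -2k + 1.
Evaluating at k = 7 gives v_7 = -13.

-13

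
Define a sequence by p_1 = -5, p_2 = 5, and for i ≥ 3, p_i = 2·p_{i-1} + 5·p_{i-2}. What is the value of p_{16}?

-53443805

p_3 = -15; p_4 = -5; p_5 = -85; …; p_{13} = -1302485; p_{14} = -4490995; p_{15} = -15494415; p_{16} = -53443805.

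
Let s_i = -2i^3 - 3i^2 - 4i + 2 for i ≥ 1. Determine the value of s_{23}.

s_{23} = -2·23^3 - 3·23^2 - 4·23 + 2 = -26011.

-26011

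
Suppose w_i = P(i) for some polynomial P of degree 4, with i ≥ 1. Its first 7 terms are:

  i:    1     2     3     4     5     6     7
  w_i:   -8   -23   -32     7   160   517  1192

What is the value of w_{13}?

21328

1st diffs: -15, -9, 39, 153, 357, 675.
2nd diffs: 6, 48, 114, 204, 318.
3rd diffs: 42, 66, 90, 114.
4th diffs: 24, 24, 24 (constant).
So w_i = i^4 - 3i^3 - 4i^2 + 3i - 5.
Evaluating at i = 13 gives w_{13} = 21328.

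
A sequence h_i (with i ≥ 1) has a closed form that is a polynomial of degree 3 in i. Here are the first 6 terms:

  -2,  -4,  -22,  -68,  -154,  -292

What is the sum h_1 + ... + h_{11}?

1st diffs: -2, -18, -46, -86, -138.
2nd diffs: -16, -28, -40, -52.
3rd diffs: -12, -12, -12 (constant).
So h_i = -2i^3 + 4i^2 - 4.
Continuing: …, -494, -772, -1138, -1604, …, h_{11} = -2182.
Summing i = 1..11 (11 terms) gives -6732.

-6732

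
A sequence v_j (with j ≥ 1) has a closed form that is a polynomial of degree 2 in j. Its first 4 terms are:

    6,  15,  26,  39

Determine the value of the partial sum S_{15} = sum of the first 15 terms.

1945

1st diffs: 9, 11, 13.
2nd diffs: 2, 2 (constant).
Newton forward-difference form: v_j = 6 + 9·C(j-1,1) + 2·C(j-1,2).
Continuing: …, 54, 71, 90, 111, …, v_{15} = 314.
Summing j = 1..15 (15 terms) gives 1945.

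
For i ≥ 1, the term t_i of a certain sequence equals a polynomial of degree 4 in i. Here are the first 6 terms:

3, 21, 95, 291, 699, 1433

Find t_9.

7091

1st diffs: 18, 74, 196, 408, 734.
2nd diffs: 56, 122, 212, 326.
3rd diffs: 66, 90, 114.
4th diffs: 24, 24 (constant).
So t_i = i^4 + i^3 - 3i^2 + 5i - 1.
Evaluating at i = 9 gives t_9 = 7091.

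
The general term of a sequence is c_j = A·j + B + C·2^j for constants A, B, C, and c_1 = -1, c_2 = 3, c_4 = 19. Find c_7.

At j = 1, 2, 4: A + B + 2C = -1; 2A + B + 4C = 3; 4A + B + 16C = 19.
Subtracting the first from the second: A + 2C = 4.
Subtracting the second from the third: 2A + 12C = 16.
Solving: C = 1, A = 2, then B = -5.
So c_j = 2·j + (-5) + 1·2^j; at j=7 this is 137.

137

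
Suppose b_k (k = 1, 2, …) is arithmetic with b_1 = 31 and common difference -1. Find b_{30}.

b_k = 31 + (k - 1)·(-1).
b_{30} = 31 + 29·(-1) = 2.

2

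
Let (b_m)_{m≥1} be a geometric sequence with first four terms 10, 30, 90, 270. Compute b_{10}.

Common ratio r = 3.
b_m = 10·3^(m-1).
b_{10} = 10·3^9 = 196830.

196830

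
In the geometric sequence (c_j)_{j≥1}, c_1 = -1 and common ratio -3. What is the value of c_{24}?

c_j = (-1)·(-3)^(j-1).
c_{24} = (-1)·(-3)^23 = 94143178827.

94143178827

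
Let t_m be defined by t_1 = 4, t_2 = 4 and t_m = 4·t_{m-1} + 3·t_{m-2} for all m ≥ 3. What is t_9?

269956

Applying the relation repeatedly:
t_3 = 28  t_4 = 124  t_5 = 580  t_6 = 2692  t_7 = 12508  t_8 = 58108  t_9 = 269956.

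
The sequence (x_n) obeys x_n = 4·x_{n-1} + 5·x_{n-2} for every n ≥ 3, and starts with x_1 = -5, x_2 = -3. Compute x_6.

x_3 = -37  x_4 = -163  x_5 = -837  x_6 = -4163.
(Characteristic roots are 5 and -1.)

-4163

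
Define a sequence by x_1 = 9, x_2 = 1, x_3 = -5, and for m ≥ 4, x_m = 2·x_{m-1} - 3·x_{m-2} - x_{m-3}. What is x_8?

265

Iterate the recurrence:
x_4 = -22, x_5 = -30, x_6 = 11, x_7 = 134, x_8 = 265.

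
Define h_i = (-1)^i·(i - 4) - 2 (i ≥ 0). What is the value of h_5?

(-1)^5 = -1; i - 4 at i=5 is 1; so h_5 = -3.

-3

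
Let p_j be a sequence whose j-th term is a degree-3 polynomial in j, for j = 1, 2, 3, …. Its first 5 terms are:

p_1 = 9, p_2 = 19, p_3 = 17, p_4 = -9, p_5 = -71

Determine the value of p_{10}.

1st diffs: 10, -2, -26, -62.
2nd diffs: -12, -24, -36.
3rd diffs: -12, -12 (constant).
So p_j = -2j^3 + 6j^2 + 6j - 1.
Evaluating at j = 10 gives p_{10} = -1341.

-1341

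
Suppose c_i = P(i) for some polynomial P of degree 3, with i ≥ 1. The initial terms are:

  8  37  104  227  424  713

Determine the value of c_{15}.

1st diffs: 29, 67, 123, 197, 289.
2nd diffs: 38, 56, 74, 92.
3rd diffs: 18, 18, 18 (constant).
Newton forward-difference form: c_i = 8 + 29·C(i-1,1) + 38·C(i-1,2) + 18·C(i-1,3).
At i = 15: i-1 = 14, so c_{15} = 8 + 406 + 3458 + 6552 = 10424.

10424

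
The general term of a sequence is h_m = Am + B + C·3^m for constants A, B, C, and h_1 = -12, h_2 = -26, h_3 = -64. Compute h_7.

At m = 1, 2, 3: A + B + 3C = -12; 2A + B + 9C = -26; 3A + B + 27C = -64.
Subtracting the first from the second: A + 6C = -14.
Subtracting the second from the third: A + 18C = -38.
Solving: C = -2, A = -2, then B = -4.
So h_m = -2·m + (-4) + (-2)·3^m; at m=7 this is -4392.

-4392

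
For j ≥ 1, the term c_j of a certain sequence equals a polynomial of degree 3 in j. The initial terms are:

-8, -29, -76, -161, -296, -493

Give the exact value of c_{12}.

1st diffs: -21, -47, -85, -135, -197.
2nd diffs: -26, -38, -50, -62.
3rd diffs: -12, -12, -12 (constant).
Newton forward-difference form: c_j = -8 + (-21)·C(j-1,1) + (-26)·C(j-1,2) + (-12)·C(j-1,3).
At j = 12: j-1 = 11, so c_{12} = -8 - 231 - 1430 - 1980 = -3649.

-3649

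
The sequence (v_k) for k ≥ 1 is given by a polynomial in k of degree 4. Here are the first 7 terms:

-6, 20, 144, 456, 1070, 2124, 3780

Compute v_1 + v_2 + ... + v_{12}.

1st diffs: 26, 124, 312, 614, 1054, 1656.
2nd diffs: 98, 188, 302, 440, 602.
3rd diffs: 90, 114, 138, 162.
4th diffs: 24, 24, 24 (constant).
So v_k = k^4 + 5k^3 - 6k^2 - 6k.
Continuing: …, 6224, 9666, 14340, 20504, …, v_{12} = 28440.
Summing k = 1..12 (12 terms) gives 86762.

86762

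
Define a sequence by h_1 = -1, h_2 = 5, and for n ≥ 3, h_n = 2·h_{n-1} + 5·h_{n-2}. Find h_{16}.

84432635

Applying the relation repeatedly:
h_3 = 5, h_4 = 35, h_5 = 95, …, h_{13} = 2056895, h_{14} = 7095965, h_{15} = 24476405, h_{16} = 84432635.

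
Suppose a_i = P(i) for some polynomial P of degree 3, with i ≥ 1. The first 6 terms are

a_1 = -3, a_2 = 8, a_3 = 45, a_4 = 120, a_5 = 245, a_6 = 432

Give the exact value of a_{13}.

4485

1st diffs: 11, 37, 75, 125, 187.
2nd diffs: 26, 38, 50, 62.
3rd diffs: 12, 12, 12 (constant).
Newton forward-difference form: a_i = -3 + 11·C(i-1,1) + 26·C(i-1,2) + 12·C(i-1,3).
At i = 13: i-1 = 12, so a_{13} = -3 + 132 + 1716 + 2640 = 4485.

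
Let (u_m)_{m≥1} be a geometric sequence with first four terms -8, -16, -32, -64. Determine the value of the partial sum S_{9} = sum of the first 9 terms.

-4088

Common ratio r = 2.
u_m = (-8)·2^(m-1).
S = (-8)·(2^9 - 1)/(2 - 1) = (-8)·(512 - 1)/(1) = -4088.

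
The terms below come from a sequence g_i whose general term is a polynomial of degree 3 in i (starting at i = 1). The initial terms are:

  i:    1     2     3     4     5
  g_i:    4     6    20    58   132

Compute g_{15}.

1st diffs: 2, 14, 38, 74.
2nd diffs: 12, 24, 36.
3rd diffs: 12, 12 (constant).
Newton forward-difference form: g_i = 4 + 2·C(i-1,1) + 12·C(i-1,2) + 12·C(i-1,3).
At i = 15: i-1 = 14, so g_{15} = 4 + 28 + 1092 + 4368 = 5492.

5492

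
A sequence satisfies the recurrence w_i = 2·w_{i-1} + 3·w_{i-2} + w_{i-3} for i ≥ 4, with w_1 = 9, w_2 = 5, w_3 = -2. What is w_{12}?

Applying the relation repeatedly:
w_4 = 20; w_5 = 39; w_6 = 136; w_7 = 409; w_8 = 1265; w_9 = 3893; w_{10} = 11990; w_{11} = 36924; w_{12} = 113711.

113711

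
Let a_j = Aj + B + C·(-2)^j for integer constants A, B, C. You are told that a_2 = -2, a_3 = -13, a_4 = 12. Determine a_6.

The three given values yield: 2A + B + 4C = -2; 3A + B - 8C = -13; 4A + B + 16C = 12.
Subtracting the first from the second: A - 12C = -11.
Subtracting the second from the third: A + 24C = 25.
Solving: C = 1, A = 1, then B = -8.
Hence a_6 = 1·6 + (-8) + 1·64 = 62.

62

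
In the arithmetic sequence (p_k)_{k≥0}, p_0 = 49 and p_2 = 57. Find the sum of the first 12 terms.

852

Common difference d = (57 - 49) / (2 - 0) = 4.
p_k = 49 + (k - 0)·4.
p_{11} = 93; S = 12·(49 + 93)/2 = 852.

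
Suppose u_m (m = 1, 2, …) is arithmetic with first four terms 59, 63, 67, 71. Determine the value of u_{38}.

207

Common difference d = 4.
u_m = 59 + (m - 1)·4.
u_{38} = 59 + 37·4 = 207.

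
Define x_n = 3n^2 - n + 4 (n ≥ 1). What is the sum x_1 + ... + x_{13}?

Over n = 1..13: Σn = 91, Σn² = 819.
Total = (3)·819 + (-1)·91 + (4)·13 = 2418.

2418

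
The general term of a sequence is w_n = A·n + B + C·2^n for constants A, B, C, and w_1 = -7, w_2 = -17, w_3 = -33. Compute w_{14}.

Write the equations: A + B + 2C = -7; 2A + B + 4C = -17; 3A + B + 8C = -33.
Subtracting the first from the second: A + 2C = -10.
Subtracting the second from the third: A + 4C = -16.
Solving: C = -3, A = -4, then B = 3.
Hence w_{14} = -4·14 + 3 + (-3)·16384 = -49205.

-49205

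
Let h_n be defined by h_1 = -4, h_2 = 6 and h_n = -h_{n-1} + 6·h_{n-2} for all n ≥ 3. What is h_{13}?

-1492950

Applying the relation repeatedly:
h_3 = -30; h_4 = 66; h_5 = -246; …; h_{10} = 54498; h_{11} = -166566; h_{12} = 493554; h_{13} = -1492950.
(Characteristic roots are 2 and -3.)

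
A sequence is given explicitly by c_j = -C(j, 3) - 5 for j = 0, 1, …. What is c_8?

-61

C(8, 3) = 56, so c_8 = -61.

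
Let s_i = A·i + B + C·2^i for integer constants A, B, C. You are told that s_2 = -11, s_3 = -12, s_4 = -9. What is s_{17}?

130982

Plug in i = 2, 3, 4: 2A + B + 4C = -11; 3A + B + 8C = -12; 4A + B + 16C = -9.
Subtracting the first from the second: A + 4C = -1.
Subtracting the second from the third: A + 8C = 3.
Solving: C = 1, A = -5, then B = -5.
So s_i = -5·i + (-5) + 1·2^i; at i=17 this is 130982.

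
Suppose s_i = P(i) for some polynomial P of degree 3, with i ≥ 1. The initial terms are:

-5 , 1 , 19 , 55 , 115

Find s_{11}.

1st diffs: 6, 18, 36, 60.
2nd diffs: 12, 18, 24.
3rd diffs: 6, 6 (constant).
So s_i = i^3 - i - 5.
Evaluating at i = 11 gives s_{11} = 1315.

1315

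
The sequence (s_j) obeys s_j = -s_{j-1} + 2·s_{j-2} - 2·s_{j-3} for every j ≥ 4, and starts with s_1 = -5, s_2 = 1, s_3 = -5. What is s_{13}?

Iterate the recurrence:
s_4 = 17;  s_5 = -29;  s_6 = 73;  s_7 = -165;  s_8 = 369;  s_9 = -845;  s_{10} = 1913;  s_{11} = -4341;  s_{12} = 9857;  s_{13} = -22365.

-22365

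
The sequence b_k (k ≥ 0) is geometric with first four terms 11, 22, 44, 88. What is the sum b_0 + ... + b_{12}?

90101

Common ratio r = 2.
b_k = 11·2^(k-0).
S = 11·(2^13 - 1)/(2 - 1) = 11·(8192 - 1)/(1) = 90101.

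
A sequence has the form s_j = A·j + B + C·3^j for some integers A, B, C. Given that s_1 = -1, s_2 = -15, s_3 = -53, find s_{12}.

At j = 1, 2, 3: A + B + 3C = -1; 2A + B + 9C = -15; 3A + B + 27C = -53.
Subtracting the first from the second: A + 6C = -14.
Subtracting the second from the third: A + 18C = -38.
Solving: C = -2, A = -2, then B = 7.
Hence s_{12} = -2·12 + 7 + (-2)·531441 = -1062899.

-1062899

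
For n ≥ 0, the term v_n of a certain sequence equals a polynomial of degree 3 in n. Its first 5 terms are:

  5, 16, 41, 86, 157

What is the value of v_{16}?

1st diffs: 11, 25, 45, 71.
2nd diffs: 14, 20, 26.
3rd diffs: 6, 6 (constant).
Newton forward-difference form: v_n = 5 + 11·C(n,1) + 14·C(n,2) + 6·C(n,3).
At n = 16: n = 16, so v_{16} = 5 + 176 + 1680 + 3360 = 5221.

5221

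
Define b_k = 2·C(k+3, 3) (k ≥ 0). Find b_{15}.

1632

C(18, 3) = 816, so b_{15} = 1632.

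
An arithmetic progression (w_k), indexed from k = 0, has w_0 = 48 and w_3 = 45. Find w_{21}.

Common difference d = (45 - 48) / (3 - 0) = -1.
w_k = 48 + (k - 0)·(-1).
w_{21} = 48 + 21·(-1) = 27.

27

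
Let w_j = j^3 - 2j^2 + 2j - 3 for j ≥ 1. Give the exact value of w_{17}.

4366

w_{17} = 1·17^3 - 2·17^2 + 2·17 - 3 = 4366.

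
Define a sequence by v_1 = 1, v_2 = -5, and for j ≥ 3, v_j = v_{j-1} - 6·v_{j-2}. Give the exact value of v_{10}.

Applying the relation repeatedly:
v_3 = -11  v_4 = 19  v_5 = 85  v_6 = -29  v_7 = -539  v_8 = -365  v_9 = 2869  v_{10} = 5059.

5059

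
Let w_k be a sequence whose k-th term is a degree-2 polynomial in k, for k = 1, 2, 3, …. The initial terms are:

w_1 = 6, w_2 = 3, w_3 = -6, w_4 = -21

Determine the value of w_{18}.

-861

1st diffs: -3, -9, -15.
2nd diffs: -6, -6 (constant).
So w_k = -3k^2 + 6k + 3.
Evaluating at k = 18 gives w_{18} = -861.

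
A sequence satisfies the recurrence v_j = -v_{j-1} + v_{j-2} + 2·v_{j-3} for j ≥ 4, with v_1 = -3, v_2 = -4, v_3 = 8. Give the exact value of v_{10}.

Iterate the recurrence:
v_4 = -18; v_5 = 18; v_6 = -20; v_7 = 2; v_8 = 14; v_9 = -52; v_{10} = 70.

70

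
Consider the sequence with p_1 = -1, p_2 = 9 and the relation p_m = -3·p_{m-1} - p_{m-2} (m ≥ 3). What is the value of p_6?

474

Iterate the recurrence:
p_3 = -26;  p_4 = 69;  p_5 = -181;  p_6 = 474.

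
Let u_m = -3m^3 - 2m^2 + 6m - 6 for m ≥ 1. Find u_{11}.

-4175

u_{11} = -3·11^3 - 2·11^2 + 6·11 - 6 = -4175.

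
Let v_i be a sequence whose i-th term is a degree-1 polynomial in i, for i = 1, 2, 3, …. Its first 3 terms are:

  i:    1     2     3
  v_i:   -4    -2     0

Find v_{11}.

1st diffs: 2, 2 (constant).
So v_i = 2i - 6.
Evaluating at i = 11 gives v_{11} = 16.

16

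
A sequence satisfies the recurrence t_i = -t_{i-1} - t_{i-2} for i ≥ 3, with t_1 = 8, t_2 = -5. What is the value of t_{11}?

-5

Iterate the recurrence:
t_3 = -3  t_4 = 8  t_5 = -5  t_6 = -3  t_7 = 8  t_8 = -5  t_9 = -3  t_{10} = 8  t_{11} = -5.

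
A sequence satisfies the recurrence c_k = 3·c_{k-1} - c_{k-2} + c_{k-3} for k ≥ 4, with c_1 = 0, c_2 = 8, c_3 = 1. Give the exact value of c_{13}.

-23276

Applying the relation repeatedly:
c_4 = -5, c_5 = -8, c_6 = -18, c_7 = -51, c_8 = -143, c_9 = -396, c_{10} = -1096, c_{11} = -3035, c_{12} = -8405, c_{13} = -23276.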